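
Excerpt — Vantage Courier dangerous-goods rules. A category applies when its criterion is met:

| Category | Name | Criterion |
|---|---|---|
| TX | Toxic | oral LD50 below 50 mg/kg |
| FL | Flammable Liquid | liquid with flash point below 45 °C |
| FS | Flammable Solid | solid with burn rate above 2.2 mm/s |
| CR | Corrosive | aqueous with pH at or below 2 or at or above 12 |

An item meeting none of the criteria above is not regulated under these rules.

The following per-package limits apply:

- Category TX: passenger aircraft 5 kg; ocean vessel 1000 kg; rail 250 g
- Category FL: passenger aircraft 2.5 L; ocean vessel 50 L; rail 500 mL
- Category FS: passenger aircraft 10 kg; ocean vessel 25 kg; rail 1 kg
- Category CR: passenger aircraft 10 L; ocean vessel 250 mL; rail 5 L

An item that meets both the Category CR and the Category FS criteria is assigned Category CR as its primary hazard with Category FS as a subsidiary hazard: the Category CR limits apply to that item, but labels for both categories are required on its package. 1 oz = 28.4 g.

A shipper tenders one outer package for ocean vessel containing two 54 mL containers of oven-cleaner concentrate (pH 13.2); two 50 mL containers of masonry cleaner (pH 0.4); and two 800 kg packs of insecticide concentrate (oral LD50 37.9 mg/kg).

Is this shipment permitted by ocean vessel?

The oven-cleaner concentrate has pH 13.2, which is ≥ 12, so it is Category CR (Corrosive).
pH 0.4 meets the Category CR criterion (Corrosive), so the masonry cleaner is Category CR.
Oral LD50 37.9 mg/kg meets the Category TX criterion (Toxic), so the insecticide concentrate is Category TX.
Category CR net quantity: (two 54 mL containers = 108 mL) + (two 50 mL containers = 100 mL) = 208 mL.
That is within the Category CR ocean vessel limit of 250 mL.
Category TX quantity: two 800 kg packs = 1600 kg.
1600 kg exceeds the ocean vessel limit of 1000 kg for Category TX.

No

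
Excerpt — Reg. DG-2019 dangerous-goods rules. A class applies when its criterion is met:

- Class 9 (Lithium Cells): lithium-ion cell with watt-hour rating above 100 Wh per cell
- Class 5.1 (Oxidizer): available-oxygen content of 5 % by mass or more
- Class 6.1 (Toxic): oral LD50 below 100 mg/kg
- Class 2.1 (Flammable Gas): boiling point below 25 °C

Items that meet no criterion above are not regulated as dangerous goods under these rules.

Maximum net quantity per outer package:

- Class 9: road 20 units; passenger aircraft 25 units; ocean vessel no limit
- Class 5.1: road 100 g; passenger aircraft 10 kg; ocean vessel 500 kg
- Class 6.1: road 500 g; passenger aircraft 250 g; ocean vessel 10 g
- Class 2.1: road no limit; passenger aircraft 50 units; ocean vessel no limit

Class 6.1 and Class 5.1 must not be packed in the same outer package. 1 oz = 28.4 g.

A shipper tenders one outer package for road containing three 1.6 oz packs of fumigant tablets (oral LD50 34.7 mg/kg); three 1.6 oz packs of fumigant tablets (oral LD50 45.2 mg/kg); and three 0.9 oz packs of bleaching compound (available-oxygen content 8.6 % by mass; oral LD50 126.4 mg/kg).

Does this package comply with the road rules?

No

The fumigant tablets have oral LD50 34.7 mg/kg, which is < 100 mg/kg, so they are Class 6.1 (Toxic).
Oral LD50 45.2 mg/kg meets the Class 6.1 criterion (Toxic), so the fumigant tablets are Class 6.1.
The bleaching compound has available-oxygen content 8.6 % by mass, which is ≥ 5 % by mass, so it is Class 5.1 (Oxidizer).
Class 6.1 net quantity: (three 1.6 oz packs = 136.32 g) + (three 1.6 oz packs = 136.32 g) = 272.64 g.
272.64 g is within the road limit of 500 g for Class 6.1.
Class 5.1 quantity: three 0.9 oz packs = 76.68 g.
76.68 g ≤ 100 g (road limit, Class 5.1) — within limit.
Class 6.1 and Class 5.1 may not share an outer package.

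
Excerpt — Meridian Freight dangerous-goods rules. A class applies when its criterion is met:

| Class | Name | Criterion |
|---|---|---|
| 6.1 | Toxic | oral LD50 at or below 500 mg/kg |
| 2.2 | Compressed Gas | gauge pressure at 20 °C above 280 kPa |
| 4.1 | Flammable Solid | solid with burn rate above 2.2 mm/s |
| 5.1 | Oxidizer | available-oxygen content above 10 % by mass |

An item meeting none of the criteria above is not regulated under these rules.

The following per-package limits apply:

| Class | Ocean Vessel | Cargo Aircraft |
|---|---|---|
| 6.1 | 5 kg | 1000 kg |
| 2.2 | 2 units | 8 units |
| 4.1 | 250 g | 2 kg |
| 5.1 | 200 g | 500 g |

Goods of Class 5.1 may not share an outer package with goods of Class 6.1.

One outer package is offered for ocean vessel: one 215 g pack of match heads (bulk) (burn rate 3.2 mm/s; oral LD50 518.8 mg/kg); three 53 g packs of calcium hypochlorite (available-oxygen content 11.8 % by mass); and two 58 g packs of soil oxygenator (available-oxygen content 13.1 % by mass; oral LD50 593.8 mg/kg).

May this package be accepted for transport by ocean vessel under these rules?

No

Burn rate 3.2 mm/s meets the Class 4.1 criterion (Flammable Solid), so the match heads (bulk) are Class 4.1.
Available-oxygen content 11.8 % by mass meets the Class 5.1 criterion (Oxidizer), so the calcium hypochlorite is Class 5.1.
Available-oxygen content 13.1 % by mass meets the Class 5.1 criterion (Oxidizer), so the soil oxygenator is Class 5.1.
Total Class 5.1: (three 53 g packs = 159 g) + (two 58 g packs = 116 g) = 275 g.
275 g exceeds the ocean vessel limit of 200 g for Class 5.1.
Class 4.1 quantity: 215 g.
215 g is within the ocean vessel limit of 250 g for Class 4.1.
The segregation rule (Class 5.1 with Class 6.1) does not apply to Class 5.1 with Class 4.1.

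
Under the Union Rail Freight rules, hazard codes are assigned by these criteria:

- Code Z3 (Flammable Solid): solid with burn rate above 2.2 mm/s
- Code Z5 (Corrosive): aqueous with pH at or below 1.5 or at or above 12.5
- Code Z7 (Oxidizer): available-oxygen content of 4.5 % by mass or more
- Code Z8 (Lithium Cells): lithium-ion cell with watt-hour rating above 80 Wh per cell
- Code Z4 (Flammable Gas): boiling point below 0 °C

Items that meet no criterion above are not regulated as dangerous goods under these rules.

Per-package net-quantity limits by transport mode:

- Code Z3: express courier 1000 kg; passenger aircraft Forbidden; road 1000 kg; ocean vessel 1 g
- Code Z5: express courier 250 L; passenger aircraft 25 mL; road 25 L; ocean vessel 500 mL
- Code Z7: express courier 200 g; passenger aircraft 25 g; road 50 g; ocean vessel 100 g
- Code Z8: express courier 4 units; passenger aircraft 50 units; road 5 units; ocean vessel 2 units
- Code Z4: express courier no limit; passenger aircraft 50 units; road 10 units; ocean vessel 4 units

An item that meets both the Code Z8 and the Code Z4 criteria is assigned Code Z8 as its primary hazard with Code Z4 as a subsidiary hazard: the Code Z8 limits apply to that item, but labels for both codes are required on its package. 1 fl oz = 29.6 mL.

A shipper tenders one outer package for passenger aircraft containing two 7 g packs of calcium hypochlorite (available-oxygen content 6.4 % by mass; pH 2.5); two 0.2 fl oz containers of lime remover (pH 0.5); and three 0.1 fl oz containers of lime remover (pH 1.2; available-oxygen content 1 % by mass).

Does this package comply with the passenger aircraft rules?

Calcium hypochlorite: available-oxygen content 6.4 % by mass ≥ 4.5 % by mass → Code Z7 (Oxidizer).
Lime remover: pH 0.5 ≤ 1.5 → Code Z5 (Corrosive).
The lime remover has pH 1.2, which is ≤ 1.5, so it is Code Z5 (Corrosive).
Code Z5 net quantity: (two 0.2 fl oz containers = 11.84 mL) + (three 0.1 fl oz containers = 8.88 mL) = 20.72 mL.
20.72 mL is within the passenger aircraft limit of 25 mL for Code Z5.
Code Z7 quantity: two 7 g packs = 14 g.
That is within the Code Z7 passenger aircraft limit of 25 g.
Every hazard code is within its passenger aircraft limit and no segregation rule is violated.

Yes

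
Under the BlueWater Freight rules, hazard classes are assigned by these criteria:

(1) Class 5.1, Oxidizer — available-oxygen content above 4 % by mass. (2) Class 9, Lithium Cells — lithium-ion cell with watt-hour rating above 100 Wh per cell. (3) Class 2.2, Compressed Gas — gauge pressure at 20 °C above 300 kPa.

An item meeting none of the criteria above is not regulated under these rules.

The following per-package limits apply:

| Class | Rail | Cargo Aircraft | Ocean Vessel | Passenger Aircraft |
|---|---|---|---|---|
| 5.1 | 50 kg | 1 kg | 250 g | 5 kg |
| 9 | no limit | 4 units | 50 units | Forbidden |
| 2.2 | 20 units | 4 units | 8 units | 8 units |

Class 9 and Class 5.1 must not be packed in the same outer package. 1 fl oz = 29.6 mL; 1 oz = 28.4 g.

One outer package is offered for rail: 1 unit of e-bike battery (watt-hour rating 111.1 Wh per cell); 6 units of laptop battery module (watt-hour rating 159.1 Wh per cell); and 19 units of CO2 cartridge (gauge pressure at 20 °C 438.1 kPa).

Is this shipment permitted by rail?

E-bike battery: watt-hour rating 111.1 Wh per cell > 100 Wh per cell → Class 9 (Lithium Cells).
With watt-hour rating 159.1 Wh per cell (> 100 Wh per cell), the laptop battery module falls in Class 9.
CO2 cartridge: gauge pressure at 20 °C 438.1 kPa > 300 kPa → Class 2.2 (Compressed Gas).
Total Class 9: 1 unit + 6 units = 7 units.
Class 9 has no per-package limit by rail.
Class 2.2 quantity: 19 units.
19 units ≤ 20 units (rail limit, Class 2.2) — within limit.
The segregation rule (Class 9 with Class 5.1) does not apply to Class 9 with Class 2.2.
Every hazard class is within its rail limit and no segregation rule is violated.

Yes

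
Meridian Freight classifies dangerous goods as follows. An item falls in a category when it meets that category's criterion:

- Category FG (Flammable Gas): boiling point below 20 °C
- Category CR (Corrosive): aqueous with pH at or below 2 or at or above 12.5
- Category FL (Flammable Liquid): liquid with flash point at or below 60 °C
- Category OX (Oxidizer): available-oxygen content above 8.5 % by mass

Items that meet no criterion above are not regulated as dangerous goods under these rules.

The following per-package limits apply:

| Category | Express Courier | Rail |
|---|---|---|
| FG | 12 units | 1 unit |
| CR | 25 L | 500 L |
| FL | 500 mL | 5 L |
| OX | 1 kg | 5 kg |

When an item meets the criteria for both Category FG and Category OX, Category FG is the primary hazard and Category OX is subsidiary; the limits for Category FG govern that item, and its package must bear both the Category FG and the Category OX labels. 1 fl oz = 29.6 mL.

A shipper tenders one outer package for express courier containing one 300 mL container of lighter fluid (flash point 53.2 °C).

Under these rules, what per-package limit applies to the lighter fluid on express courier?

With flash point 53.2 °C (≤ 60 °C), the lighter fluid falls in Category FL.
The express courier limit for Category FL is 500 mL.

500 mL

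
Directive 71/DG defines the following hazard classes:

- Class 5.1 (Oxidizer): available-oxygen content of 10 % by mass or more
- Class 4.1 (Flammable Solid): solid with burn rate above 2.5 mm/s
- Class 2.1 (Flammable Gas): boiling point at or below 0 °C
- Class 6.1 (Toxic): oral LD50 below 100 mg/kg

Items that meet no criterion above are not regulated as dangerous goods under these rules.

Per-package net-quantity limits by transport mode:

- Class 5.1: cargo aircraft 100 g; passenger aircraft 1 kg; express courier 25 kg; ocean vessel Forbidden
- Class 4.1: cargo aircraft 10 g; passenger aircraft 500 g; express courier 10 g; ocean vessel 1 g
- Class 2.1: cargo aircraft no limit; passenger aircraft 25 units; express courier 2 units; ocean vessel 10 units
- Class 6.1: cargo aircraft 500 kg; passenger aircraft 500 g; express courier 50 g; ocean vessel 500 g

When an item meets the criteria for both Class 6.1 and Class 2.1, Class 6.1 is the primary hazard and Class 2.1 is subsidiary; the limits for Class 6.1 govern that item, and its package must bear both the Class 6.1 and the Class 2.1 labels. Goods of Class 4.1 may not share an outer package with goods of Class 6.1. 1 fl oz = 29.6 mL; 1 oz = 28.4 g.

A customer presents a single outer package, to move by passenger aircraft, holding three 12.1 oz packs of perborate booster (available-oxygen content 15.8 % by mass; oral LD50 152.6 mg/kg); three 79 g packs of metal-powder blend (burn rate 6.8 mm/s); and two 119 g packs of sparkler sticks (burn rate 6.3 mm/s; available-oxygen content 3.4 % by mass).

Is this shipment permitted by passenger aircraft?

No

With available-oxygen content 15.8 % by mass (≥ 10 % by mass), the perborate booster falls in Class 5.1.
The metal-powder blend has burn rate 6.8 mm/s, which is > 2.5 mm/s, so it is Class 4.1 (Flammable Solid).
Sparkler sticks: burn rate 6.3 mm/s > 2.5 mm/s → Class 4.1 (Flammable Solid).
Class 4.1 net quantity: (three 79 g packs = 237 g) + (two 119 g packs = 238 g) = 475 g.
475 g is within the passenger aircraft limit of 500 g for Class 4.1.
Class 5.1 quantity: three 12.1 oz packs = 1030.92 g.
1030.92 g > 1 kg (passenger aircraft limit, Class 5.1) — over the limit.
The segregation rule (Class 4.1 with Class 6.1) does not apply to Class 4.1 with Class 5.1.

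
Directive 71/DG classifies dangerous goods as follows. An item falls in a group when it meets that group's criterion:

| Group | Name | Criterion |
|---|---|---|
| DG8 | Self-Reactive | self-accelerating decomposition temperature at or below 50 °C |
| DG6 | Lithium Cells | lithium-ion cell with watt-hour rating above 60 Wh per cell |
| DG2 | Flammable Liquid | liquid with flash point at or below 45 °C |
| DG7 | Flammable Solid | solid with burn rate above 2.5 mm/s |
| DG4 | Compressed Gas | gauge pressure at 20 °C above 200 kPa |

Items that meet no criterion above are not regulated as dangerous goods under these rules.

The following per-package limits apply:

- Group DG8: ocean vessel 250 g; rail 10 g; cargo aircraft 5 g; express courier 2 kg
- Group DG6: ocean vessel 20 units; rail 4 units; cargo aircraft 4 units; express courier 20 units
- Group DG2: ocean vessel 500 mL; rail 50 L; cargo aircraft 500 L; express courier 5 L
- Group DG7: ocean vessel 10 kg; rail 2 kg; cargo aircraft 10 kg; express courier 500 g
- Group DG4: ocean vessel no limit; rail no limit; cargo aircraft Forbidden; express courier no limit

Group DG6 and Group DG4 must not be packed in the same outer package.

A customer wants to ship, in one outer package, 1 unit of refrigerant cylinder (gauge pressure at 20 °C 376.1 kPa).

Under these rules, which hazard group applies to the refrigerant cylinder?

Group DG4

The refrigerant cylinder has gauge pressure at 20 °C 376.1 kPa, which is > 200 kPa, so it is Group DG4 (Compressed Gas).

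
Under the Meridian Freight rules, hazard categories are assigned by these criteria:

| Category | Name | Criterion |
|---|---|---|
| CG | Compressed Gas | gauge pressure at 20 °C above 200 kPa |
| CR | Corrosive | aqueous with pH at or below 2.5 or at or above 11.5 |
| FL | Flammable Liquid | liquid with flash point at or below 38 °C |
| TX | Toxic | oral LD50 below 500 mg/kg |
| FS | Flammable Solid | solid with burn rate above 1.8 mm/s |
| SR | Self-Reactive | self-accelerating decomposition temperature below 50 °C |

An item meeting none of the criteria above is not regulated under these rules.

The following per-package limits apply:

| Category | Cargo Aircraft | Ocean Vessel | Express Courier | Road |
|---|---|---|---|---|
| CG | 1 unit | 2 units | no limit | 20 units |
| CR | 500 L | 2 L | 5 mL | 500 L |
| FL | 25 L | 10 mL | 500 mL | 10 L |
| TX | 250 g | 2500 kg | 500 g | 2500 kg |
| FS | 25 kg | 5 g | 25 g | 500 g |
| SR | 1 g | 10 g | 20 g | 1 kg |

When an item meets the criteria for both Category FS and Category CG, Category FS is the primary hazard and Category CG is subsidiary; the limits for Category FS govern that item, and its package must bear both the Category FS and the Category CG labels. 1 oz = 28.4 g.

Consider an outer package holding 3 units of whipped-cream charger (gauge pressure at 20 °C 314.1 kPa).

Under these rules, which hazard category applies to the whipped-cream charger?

Gauge pressure at 20 °C 314.1 kPa meets the Category CG criterion (Compressed Gas), so the whipped-cream charger is Category CG.

Category CG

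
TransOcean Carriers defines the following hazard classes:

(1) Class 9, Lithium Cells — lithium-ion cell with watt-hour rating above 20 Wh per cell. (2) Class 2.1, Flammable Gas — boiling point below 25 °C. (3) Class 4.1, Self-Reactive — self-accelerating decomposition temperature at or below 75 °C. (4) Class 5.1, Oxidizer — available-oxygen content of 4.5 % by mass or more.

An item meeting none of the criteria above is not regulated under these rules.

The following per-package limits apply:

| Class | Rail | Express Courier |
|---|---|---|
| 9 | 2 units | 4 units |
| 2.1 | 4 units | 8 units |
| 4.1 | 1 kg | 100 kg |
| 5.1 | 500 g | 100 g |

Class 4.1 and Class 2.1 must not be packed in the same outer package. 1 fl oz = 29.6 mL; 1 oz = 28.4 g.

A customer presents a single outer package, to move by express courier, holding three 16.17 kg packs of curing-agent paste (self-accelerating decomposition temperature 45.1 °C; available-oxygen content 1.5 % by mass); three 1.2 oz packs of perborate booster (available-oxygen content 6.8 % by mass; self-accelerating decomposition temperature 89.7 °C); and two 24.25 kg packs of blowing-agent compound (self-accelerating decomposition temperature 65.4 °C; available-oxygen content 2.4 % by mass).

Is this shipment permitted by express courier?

No

The curing-agent paste has self-accelerating decomposition temperature 45.1 °C, which is ≤ 75 °C, so it is Class 4.1 (Self-Reactive).
Available-oxygen content 6.8 % by mass meets the Class 5.1 criterion (Oxidizer), so the perborate booster is Class 5.1.
With self-accelerating decomposition temperature 65.4 °C (≤ 75 °C), the blowing-agent compound falls in Class 4.1.
Class 5.1 quantity: three 1.2 oz packs = 102.24 g.
102.24 g exceeds the express courier limit of 100 g for Class 5.1.
Class 4.1 net quantity: (three 16.17 kg packs = 48.51 kg) + (two 24.25 kg packs = 48.5 kg) = 97.01 kg.
That is within the Class 4.1 express courier limit of 100 kg.
The segregation rule (Class 4.1 with Class 2.1) does not apply to Class 5.1 with Class 4.1.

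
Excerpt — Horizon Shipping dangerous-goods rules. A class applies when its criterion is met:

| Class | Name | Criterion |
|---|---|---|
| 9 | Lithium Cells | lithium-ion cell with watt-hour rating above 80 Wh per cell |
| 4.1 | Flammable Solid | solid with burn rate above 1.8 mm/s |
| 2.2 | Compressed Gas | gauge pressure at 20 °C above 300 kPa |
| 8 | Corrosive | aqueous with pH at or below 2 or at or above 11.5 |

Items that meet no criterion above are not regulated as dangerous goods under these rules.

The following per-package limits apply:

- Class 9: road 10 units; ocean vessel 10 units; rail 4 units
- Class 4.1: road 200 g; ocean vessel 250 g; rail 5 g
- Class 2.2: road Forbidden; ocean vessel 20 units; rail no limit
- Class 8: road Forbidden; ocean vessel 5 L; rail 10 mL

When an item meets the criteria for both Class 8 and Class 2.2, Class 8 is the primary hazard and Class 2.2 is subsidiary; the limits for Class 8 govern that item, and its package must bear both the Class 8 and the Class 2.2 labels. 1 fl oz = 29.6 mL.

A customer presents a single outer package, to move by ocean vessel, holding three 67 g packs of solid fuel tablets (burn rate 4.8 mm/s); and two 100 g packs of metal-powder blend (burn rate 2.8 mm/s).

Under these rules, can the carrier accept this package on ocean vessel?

The solid fuel tablets have burn rate 4.8 mm/s, which is > 1.8 mm/s, so they are Class 4.1 (Flammable Solid).
With burn rate 2.8 mm/s (> 1.8 mm/s), the metal-powder blend falls in Class 4.1.
Class 4.1 net quantity: (three 67 g packs = 201 g) + (two 100 g packs = 200 g) = 401 g.
That exceeds the Class 4.1 ocean vessel limit of 250 g.

No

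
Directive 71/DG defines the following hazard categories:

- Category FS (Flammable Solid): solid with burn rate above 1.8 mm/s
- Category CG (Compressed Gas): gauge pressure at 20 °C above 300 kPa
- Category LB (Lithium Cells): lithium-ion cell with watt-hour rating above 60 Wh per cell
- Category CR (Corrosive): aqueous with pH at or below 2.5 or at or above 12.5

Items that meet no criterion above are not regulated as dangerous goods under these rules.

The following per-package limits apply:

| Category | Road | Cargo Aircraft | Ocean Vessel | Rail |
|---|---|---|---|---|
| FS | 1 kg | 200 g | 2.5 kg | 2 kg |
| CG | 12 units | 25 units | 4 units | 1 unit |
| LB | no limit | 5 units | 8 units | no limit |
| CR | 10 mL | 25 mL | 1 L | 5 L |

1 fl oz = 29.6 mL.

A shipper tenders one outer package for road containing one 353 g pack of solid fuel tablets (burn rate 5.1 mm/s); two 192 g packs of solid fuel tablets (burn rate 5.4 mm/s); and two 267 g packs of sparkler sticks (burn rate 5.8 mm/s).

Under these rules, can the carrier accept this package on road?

With burn rate 5.1 mm/s (> 1.8 mm/s), the solid fuel tablets fall in Category FS.
Burn rate 5.4 mm/s meets the Category FS criterion (Flammable Solid), so the solid fuel tablets are Category FS.
The sparkler sticks have burn rate 5.8 mm/s, which is > 1.8 mm/s, so they are Category FS (Flammable Solid).
Category FS net quantity: 353 g + (two 192 g packs = 384 g) + (two 267 g packs = 534 g) = 1.271 kg.
1.271 kg exceeds the road limit of 1 kg for Category FS.

No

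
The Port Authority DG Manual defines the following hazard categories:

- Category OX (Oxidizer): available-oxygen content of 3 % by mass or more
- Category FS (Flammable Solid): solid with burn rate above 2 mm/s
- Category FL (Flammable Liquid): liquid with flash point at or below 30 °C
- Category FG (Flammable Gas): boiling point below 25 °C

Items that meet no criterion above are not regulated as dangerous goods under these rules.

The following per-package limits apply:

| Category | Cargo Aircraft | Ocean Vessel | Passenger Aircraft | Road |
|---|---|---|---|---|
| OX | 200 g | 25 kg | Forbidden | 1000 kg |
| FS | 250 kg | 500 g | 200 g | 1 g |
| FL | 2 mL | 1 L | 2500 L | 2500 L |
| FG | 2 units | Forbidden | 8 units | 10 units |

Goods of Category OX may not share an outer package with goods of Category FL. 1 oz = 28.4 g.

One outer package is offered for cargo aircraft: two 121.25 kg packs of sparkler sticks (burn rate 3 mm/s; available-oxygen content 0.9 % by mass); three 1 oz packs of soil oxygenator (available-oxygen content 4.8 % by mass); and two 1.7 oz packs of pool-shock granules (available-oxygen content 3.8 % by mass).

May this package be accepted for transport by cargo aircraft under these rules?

The sparkler sticks have burn rate 3 mm/s, which is > 2 mm/s, so they are Category FS (Flammable Solid).
Available-oxygen content 4.8 % by mass meets the Category OX criterion (Oxidizer), so the soil oxygenator is Category OX.
With available-oxygen content 3.8 % by mass (≥ 3 % by mass), the pool-shock granules fall in Category OX.
Category OX net quantity: (three 1 oz packs = 85.2 g) + (two 1.7 oz packs = 96.56 g) = 181.76 g.
181.76 g ≤ 200 g (cargo aircraft limit, Category OX) — within limit.
Category FS quantity: two 121.25 kg packs = 242.5 kg.
242.5 kg is within the cargo aircraft limit of 250 kg for Category FS.
The segregation rule (Category OX with Category FL) does not apply to Category OX with Category FS.
Every hazard category is within its cargo aircraft limit and no segregation rule is violated.

Yes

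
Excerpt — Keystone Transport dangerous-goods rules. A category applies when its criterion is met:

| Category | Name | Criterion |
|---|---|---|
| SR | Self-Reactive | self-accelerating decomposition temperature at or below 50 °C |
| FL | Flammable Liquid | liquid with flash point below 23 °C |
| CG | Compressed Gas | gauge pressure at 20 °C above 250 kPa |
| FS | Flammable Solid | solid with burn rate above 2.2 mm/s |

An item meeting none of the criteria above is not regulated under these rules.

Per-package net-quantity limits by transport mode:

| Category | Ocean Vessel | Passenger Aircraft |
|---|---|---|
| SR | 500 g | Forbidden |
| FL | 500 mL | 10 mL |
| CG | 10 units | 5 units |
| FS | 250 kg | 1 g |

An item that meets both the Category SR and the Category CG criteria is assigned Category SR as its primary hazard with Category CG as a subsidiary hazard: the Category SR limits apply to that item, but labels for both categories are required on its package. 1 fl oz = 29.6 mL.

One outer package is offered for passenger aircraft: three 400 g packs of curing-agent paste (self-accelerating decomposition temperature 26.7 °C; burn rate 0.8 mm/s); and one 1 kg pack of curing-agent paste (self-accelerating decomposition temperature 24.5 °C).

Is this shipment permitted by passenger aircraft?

With self-accelerating decomposition temperature 26.7 °C (≤ 50 °C), the curing-agent paste falls in Category SR.
With self-accelerating decomposition temperature 24.5 °C (≤ 50 °C), the curing-agent paste falls in Category SR.
Total Category SR: (three 400 g packs = 1.2 kg) + 1 kg = 2.2 kg.
Category SR is Forbidden by passenger aircraft.

No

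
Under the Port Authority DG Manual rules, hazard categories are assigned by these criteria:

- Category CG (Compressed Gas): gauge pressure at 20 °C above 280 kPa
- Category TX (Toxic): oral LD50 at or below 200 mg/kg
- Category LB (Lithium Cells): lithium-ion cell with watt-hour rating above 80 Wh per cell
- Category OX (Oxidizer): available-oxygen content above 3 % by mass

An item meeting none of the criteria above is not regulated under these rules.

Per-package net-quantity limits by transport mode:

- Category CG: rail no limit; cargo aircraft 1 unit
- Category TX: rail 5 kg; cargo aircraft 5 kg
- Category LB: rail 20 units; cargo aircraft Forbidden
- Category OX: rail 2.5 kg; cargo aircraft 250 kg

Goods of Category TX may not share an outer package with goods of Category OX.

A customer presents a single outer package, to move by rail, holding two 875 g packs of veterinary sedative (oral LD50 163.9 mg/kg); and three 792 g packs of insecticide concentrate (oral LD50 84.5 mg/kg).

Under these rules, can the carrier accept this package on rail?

Yes

Oral LD50 163.9 mg/kg meets the Category TX criterion (Toxic), so the veterinary sedative is Category TX.
The insecticide concentrate has oral LD50 84.5 mg/kg, which is ≤ 200 mg/kg, so it is Category TX (Toxic).
Total Category TX: (two 875 g packs = 1.75 kg) + (three 792 g packs = 2.376 kg) = 4.126 kg.
4.126 kg ≤ 5 kg (rail limit, Category TX) — within limit.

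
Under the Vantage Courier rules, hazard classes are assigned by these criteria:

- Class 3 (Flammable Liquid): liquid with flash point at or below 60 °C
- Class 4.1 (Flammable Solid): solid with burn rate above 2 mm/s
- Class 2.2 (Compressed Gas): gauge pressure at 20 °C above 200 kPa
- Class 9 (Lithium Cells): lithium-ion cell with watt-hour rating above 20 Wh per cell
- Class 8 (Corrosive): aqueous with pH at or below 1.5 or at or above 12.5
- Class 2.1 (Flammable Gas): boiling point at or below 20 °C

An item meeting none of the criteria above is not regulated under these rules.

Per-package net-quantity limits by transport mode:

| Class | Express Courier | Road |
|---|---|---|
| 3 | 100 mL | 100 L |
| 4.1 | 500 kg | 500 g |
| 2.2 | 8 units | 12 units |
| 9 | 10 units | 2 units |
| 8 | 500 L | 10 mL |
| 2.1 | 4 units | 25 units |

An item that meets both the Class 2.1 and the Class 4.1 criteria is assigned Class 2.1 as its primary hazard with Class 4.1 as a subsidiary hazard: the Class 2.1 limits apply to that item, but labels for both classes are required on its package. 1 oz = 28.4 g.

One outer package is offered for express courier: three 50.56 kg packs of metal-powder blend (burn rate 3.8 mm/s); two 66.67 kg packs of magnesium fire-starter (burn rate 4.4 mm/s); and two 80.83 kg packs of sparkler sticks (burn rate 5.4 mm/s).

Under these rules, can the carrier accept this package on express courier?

Yes

Burn rate 3.8 mm/s meets the Class 4.1 criterion (Flammable Solid), so the metal-powder blend is Class 4.1.
Magnesium fire-starter: burn rate 4.4 mm/s > 2 mm/s → Class 4.1 (Flammable Solid).
Burn rate 5.4 mm/s meets the Class 4.1 criterion (Flammable Solid), so the sparkler sticks are Class 4.1.
Total Class 4.1: (three 50.56 kg packs = 151.68 kg) + (two 66.67 kg packs = 133.34 kg) + (two 80.83 kg packs = 161.66 kg) = 446.68 kg.
446.68 kg ≤ 500 kg (express courier limit, Class 4.1) — within limit.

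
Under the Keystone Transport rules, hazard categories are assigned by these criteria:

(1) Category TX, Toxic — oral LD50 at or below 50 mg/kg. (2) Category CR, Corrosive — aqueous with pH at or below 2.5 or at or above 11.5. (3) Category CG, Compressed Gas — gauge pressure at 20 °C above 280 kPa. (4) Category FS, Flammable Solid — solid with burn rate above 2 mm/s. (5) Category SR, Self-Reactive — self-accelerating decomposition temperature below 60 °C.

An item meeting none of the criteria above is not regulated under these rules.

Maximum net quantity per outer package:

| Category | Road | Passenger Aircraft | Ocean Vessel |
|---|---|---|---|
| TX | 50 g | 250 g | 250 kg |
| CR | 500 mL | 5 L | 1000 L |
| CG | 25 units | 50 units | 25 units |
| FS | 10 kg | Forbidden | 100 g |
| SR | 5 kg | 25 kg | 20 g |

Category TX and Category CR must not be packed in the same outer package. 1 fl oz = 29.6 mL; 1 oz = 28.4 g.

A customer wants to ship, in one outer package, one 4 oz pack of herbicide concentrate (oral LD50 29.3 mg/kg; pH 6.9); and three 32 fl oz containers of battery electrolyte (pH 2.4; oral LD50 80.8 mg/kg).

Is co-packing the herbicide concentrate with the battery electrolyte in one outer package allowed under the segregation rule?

Oral LD50 29.3 mg/kg meets the Category TX criterion (Toxic), so the herbicide concentrate is Category TX.
Battery electrolyte: pH 2.4 ≤ 2.5 → Category CR (Corrosive).
Category TX and Category CR may not share an outer package.

No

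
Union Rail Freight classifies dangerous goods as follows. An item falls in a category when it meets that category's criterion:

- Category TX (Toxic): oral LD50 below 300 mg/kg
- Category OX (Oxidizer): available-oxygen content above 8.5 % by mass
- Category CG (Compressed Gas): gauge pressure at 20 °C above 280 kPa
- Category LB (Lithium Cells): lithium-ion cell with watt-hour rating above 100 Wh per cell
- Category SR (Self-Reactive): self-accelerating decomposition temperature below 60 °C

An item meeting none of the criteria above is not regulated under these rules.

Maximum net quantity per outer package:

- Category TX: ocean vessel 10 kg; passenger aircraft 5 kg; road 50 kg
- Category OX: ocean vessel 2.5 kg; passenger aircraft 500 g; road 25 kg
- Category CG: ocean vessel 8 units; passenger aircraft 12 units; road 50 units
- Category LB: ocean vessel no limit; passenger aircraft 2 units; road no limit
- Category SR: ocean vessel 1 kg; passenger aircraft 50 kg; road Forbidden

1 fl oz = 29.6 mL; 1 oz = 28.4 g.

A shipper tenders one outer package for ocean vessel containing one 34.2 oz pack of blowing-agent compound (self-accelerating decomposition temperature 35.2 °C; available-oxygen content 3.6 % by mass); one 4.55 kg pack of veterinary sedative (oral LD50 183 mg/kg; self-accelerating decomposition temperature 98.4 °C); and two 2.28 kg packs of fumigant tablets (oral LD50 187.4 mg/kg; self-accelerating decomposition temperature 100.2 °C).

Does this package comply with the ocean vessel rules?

The blowing-agent compound has self-accelerating decomposition temperature 35.2 °C, which is < 60 °C, so it is Category SR (Self-Reactive).
Veterinary sedative: oral LD50 183 mg/kg < 300 mg/kg → Category TX (Toxic).
The fumigant tablets have oral LD50 187.4 mg/kg, which is < 300 mg/kg, so they are Category TX (Toxic).
Category TX net quantity: 4.55 kg + (two 2.28 kg packs = 4.56 kg) = 9.11 kg.
That is within the Category TX ocean vessel limit of 10 kg.
Category SR quantity: one 34.2 oz pack = 971.28 g.
971.28 g ≤ 1 kg (ocean vessel limit, Category SR) — within limit.
Every hazard category is within its ocean vessel limit and no segregation rule is violated.

Yes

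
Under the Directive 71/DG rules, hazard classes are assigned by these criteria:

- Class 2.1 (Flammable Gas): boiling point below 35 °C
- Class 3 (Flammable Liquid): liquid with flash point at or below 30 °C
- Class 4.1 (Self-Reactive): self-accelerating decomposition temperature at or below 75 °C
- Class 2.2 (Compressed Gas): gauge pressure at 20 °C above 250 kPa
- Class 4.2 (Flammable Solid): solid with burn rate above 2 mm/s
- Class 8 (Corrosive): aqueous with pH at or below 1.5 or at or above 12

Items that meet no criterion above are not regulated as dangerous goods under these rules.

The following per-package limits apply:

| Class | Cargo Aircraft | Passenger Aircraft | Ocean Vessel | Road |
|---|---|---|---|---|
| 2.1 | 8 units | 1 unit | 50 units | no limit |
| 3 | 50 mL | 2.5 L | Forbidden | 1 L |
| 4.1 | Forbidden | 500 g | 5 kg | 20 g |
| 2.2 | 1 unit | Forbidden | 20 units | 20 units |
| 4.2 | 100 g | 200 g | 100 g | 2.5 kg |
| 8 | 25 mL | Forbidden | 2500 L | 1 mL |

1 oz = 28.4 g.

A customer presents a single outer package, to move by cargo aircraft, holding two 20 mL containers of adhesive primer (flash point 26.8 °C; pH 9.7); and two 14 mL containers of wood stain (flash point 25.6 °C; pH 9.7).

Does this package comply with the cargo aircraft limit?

No

Flash point 26.8 °C meets the Class 3 criterion (Flammable Liquid), so the adhesive primer is Class 3.
Wood stain: flash point 25.6 °C ≤ 30 °C → Class 3 (Flammable Liquid).
Class 3 net quantity: (two 20 mL containers = 40 mL) + (two 14 mL containers = 28 mL) = 68 mL.
68 mL exceeds the cargo aircraft limit of 50 mL for Class 3.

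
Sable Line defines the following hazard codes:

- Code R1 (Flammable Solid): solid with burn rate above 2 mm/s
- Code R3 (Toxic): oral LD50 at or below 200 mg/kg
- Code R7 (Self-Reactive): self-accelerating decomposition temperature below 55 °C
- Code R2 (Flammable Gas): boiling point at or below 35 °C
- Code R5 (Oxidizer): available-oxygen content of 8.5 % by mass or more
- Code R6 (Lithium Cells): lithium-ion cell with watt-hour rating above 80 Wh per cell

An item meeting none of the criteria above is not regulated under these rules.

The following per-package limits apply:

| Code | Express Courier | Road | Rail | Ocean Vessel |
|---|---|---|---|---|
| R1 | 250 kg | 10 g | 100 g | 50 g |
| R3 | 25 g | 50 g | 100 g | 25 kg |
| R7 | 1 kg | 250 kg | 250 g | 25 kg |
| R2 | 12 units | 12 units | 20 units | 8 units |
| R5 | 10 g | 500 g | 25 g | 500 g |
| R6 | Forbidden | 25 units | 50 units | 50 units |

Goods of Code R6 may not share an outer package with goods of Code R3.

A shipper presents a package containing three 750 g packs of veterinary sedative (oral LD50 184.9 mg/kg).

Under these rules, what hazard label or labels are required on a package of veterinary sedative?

Veterinary sedative: oral LD50 184.9 mg/kg ≤ 200 mg/kg → Code R3 (Toxic).
Only the Code R3 label is required.

Code R3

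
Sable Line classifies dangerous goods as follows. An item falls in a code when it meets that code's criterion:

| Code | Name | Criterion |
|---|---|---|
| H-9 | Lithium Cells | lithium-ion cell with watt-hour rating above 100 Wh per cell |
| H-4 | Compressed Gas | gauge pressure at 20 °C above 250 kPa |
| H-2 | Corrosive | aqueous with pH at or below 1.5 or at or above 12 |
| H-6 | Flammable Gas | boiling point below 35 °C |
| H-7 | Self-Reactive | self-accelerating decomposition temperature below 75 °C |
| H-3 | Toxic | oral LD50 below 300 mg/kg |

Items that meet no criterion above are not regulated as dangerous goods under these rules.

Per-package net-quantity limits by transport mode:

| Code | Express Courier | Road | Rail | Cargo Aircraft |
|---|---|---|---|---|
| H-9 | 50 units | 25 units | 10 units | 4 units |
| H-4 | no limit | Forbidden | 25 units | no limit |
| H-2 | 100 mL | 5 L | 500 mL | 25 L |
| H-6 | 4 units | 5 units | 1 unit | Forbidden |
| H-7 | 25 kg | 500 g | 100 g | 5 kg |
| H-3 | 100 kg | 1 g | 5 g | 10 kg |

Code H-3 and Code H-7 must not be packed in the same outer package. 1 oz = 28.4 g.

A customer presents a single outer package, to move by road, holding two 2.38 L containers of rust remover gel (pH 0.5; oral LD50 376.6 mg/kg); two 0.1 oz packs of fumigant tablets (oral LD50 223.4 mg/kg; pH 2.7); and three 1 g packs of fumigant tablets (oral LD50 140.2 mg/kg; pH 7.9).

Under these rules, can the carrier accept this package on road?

With pH 0.5 (≤ 1.5), the rust remover gel falls in Code H-2.
Oral LD50 223.4 mg/kg meets the Code H-3 criterion (Toxic), so the fumigant tablets are Code H-3.
Fumigant tablets: oral LD50 140.2 mg/kg < 300 mg/kg → Code H-3 (Toxic).
Total Code H-3: (two 0.1 oz packs = 5.68 g) + (three 1 g packs = 3 g) = 8.68 g.
8.68 g > 1 g (road limit, Code H-3) — over the limit.
Code H-2 quantity: two 2.38 L containers = 4.76 L.
4.76 L ≤ 5 L (road limit, Code H-2) — within limit.
The segregation rule (Code H-3 with Code H-7) does not apply to Code H-3 with Code H-2.

No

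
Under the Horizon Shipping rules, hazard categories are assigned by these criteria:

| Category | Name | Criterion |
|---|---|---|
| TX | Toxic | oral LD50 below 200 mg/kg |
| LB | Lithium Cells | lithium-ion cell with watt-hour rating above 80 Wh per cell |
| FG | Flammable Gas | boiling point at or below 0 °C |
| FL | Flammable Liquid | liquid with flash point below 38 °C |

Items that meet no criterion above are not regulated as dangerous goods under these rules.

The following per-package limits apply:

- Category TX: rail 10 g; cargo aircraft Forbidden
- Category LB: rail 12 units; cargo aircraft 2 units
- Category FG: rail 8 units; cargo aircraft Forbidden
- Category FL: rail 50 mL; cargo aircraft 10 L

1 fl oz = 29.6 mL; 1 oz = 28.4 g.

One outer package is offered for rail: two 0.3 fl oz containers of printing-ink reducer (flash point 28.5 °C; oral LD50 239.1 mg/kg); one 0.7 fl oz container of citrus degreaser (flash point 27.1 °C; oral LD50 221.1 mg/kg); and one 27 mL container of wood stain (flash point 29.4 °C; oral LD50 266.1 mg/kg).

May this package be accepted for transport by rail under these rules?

No

The printing-ink reducer has flash point 28.5 °C, which is < 38 °C, so it is Category FL (Flammable Liquid).
Citrus degreaser: flash point 27.1 °C < 38 °C → Category FL (Flammable Liquid).
Flash point 29.4 °C meets the Category FL criterion (Flammable Liquid), so the wood stain is Category FL.
Total Category FL: (two 0.3 fl oz containers = 17.76 mL) + (one 0.7 fl oz container = 20.72 mL) + 27 mL = 65.48 mL.
65.48 mL exceeds the rail limit of 50 mL for Category FL.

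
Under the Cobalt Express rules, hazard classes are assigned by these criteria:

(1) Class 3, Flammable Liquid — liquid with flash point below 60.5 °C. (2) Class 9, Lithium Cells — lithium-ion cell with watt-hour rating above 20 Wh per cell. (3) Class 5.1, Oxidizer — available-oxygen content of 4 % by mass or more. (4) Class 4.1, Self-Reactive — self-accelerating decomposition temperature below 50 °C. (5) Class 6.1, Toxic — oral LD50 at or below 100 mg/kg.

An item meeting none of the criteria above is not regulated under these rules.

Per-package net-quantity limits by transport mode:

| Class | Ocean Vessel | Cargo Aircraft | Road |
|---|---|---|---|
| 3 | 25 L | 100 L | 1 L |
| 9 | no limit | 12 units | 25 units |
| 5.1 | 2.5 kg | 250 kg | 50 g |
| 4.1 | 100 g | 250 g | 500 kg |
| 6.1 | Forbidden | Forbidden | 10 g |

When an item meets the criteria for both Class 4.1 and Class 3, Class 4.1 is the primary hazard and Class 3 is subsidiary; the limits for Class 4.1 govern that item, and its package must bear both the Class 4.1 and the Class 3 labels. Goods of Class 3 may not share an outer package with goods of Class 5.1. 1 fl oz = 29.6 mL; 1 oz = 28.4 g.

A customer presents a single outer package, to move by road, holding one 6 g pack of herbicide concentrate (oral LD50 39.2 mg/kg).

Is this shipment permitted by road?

Yes

Herbicide concentrate: oral LD50 39.2 mg/kg ≤ 100 mg/kg → Class 6.1 (Toxic).
Class 6.1 quantity: 6 g.
That is within the Class 6.1 road limit of 10 g.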